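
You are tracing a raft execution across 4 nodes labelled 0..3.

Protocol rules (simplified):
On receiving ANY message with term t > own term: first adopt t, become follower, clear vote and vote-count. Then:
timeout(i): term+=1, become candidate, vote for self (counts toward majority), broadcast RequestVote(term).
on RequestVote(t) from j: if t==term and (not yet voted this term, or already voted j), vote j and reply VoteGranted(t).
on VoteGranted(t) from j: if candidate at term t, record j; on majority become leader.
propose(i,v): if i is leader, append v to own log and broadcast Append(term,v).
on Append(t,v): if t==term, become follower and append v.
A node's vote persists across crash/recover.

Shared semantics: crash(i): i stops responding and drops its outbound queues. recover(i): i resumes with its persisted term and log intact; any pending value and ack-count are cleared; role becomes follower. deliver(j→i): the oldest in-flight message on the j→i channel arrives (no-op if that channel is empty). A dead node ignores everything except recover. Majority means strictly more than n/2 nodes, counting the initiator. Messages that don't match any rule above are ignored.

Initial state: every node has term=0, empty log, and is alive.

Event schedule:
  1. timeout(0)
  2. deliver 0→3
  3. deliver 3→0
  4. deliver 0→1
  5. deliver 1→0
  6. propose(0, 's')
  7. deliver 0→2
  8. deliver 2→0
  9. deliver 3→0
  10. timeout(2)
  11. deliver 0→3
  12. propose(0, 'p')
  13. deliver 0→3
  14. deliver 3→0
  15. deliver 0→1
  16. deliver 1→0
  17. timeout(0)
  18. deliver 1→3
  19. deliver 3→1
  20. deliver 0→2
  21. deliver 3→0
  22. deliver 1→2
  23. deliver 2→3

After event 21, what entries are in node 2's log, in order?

empty

step 1 timeout(0): 0={cand,t=1,log=-}
step 2 deliver 0→3: 3={foll,t=1,log=-}
step 3 deliver 3→0: —
step 4 deliver 0→1: 1={foll,t=1,log=-}
step 5 deliver 1→0: 0={lead,t=1,log=-}
step 6 propose(0,'s'): 0={lead,t=1,log=s}
step 7 deliver 0→2: 2={foll,t=1,log=-}
step 8 deliver 2→0: —
step 9 deliver 3→0: —
step 10 timeout(2): 2={cand,t=2,log=-}
step 11 deliver 0→3: 3={foll,t=1,log=s}
step 12 propose(0,'p'): 0={lead,t=1,log=s,p}
step 13 deliver 0→3: 3={foll,t=1,log=s,p}
step 14 deliver 3→0: —
step 15 deliver 0→1: 1={foll,t=1,log=s}
step 16 deliver 1→0: —
step 17 timeout(0): 0={cand,t=2,log=s,p}
step 18 deliver 1→3: —
step 19 deliver 3→1: —
step 20 deliver 0→2: —
step 21 deliver 3→0: —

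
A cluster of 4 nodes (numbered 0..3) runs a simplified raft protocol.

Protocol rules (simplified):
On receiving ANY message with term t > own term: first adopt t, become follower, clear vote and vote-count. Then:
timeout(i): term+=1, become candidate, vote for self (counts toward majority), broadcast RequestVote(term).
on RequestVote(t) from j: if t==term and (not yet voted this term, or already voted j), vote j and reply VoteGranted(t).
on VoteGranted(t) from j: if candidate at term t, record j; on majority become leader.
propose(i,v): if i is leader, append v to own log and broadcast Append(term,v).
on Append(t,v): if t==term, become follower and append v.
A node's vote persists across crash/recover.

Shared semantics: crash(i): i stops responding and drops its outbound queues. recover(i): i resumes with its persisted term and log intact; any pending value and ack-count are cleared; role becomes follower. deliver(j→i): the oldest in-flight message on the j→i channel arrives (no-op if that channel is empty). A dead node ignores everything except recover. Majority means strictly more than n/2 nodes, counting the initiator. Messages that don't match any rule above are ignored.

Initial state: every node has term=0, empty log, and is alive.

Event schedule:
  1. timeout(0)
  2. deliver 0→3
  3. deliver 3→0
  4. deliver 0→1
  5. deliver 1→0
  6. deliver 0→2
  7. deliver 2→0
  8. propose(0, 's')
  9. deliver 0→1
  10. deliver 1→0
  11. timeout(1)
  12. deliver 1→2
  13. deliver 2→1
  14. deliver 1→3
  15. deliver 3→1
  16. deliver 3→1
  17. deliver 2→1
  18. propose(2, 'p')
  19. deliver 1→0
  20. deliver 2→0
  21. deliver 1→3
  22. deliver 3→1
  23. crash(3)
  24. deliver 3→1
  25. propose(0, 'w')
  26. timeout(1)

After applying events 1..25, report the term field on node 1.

2

e1 timeout(0): 0[cand,t=1,-]
e2 deliver 0→3: 3[foll,t=1,-]
e3 deliver 3→0: ·
e4 deliver 0→1: 1[foll,t=1,-]
e5 deliver 1→0: 0[lead,t=1,-]
e6 deliver 0→2: 2[foll,t=1,-]
e7 deliver 2→0: ·
e8 propose(0,'s'): 0[lead,t=1,s]
e9 deliver 0→1: 1[foll,t=1,s]
e10 deliver 1→0: ·
e11 timeout(1): 1[cand,t=2,s]
e12 deliver 1→2: 2[foll,t=2,-]
e13 deliver 2→1: ·
e14 deliver 1→3: 3[foll,t=2,-]
e15 deliver 3→1: 1[lead,t=2,s]
e16 deliver 3→1: ·
e17 deliver 2→1: ·
e18 propose(2,'p'): ·
e19 deliver 1→0: 0[foll,t=2,s]
e20 deliver 2→0: ·
e21 deliver 1→3: ·
e22 deliver 3→1: ·
e23 crash(3): 3[✗foll,t=2,-]
e24 deliver 3→1: ·
e25 propose(0,'w'): ·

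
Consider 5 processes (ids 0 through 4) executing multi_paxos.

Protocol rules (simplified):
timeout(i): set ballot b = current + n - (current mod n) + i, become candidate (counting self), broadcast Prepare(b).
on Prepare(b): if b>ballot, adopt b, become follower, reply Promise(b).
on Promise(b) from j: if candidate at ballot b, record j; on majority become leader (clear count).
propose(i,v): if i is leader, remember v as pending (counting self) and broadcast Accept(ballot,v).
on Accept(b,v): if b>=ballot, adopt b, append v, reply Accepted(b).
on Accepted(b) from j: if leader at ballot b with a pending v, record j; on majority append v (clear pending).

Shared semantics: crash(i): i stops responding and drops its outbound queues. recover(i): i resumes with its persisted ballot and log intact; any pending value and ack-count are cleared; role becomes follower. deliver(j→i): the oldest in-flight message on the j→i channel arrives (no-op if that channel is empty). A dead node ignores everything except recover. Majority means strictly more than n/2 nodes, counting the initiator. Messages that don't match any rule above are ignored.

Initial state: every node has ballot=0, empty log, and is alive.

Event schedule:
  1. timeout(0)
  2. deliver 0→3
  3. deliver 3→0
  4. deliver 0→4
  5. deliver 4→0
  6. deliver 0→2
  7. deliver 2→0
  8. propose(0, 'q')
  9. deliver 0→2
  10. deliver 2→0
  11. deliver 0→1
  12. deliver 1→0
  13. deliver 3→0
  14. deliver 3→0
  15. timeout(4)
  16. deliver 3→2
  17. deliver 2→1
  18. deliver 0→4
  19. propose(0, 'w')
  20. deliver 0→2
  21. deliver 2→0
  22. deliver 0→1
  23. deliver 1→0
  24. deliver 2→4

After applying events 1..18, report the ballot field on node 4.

after 1 — timeout(0): n0:cand/b5/[-]
after 2 — deliver 0→3: n3:foll/b5/[-]
after 3 — deliver 3→0: ·
after 4 — deliver 0→4: n4:foll/b5/[-]
after 5 — deliver 4→0: n0:lead/b5/[-]
after 6 — deliver 0→2: n2:foll/b5/[-]
after 7 — deliver 2→0: ·
after 8 — propose(0,'q'): ·
after 9 — deliver 0→2: n2:foll/b5/[q]
after 10 — deliver 2→0: ·
after 11 — deliver 0→1: n1:foll/b5/[-]
after 12 — deliver 1→0: ·
after 13 — deliver 3→0: ·
after 14 — deliver 3→0: ·
after 15 — timeout(4): n4:cand/b14/[-]
after 16 — deliver 3→2: ·
after 17 — deliver 2→1: ·
after 18 — deliver 0→4: ·

14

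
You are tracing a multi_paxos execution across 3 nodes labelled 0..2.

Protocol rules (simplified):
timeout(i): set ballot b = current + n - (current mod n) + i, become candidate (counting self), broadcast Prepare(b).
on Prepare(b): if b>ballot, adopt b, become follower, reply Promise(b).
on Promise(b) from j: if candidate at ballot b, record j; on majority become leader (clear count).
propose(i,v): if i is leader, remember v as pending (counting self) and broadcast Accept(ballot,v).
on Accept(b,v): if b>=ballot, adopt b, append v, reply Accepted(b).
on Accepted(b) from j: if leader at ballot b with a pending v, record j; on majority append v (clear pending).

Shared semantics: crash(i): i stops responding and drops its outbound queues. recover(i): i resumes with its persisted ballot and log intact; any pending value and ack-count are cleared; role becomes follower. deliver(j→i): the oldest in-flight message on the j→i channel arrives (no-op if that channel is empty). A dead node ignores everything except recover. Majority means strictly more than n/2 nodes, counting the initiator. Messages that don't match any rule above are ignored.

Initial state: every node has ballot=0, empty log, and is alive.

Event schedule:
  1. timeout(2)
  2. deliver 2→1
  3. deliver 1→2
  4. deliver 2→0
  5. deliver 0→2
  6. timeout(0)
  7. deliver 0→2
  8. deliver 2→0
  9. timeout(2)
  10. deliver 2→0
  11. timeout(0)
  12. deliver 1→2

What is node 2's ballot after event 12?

11

[1] timeout(2) → N2(cand b5 [-])
[2] deliver 2→1 → N1(foll b5 [-])
[3] deliver 1→2 → N2(lead b5 [-])
[4] deliver 2→0 → N0(foll b5 [-])
[5] deliver 0→2 → ∅
[6] timeout(0) → N0(cand b6 [-])
[7] deliver 0→2 → N2(foll b6 [-])
[8] deliver 2→0 → N0(lead b6 [-])
[9] timeout(2) → N2(cand b11 [-])
[10] deliver 2→0 → N0(foll b11 [-])
[11] timeout(0) → N0(cand b12 [-])
[12] deliver 1→2 → ∅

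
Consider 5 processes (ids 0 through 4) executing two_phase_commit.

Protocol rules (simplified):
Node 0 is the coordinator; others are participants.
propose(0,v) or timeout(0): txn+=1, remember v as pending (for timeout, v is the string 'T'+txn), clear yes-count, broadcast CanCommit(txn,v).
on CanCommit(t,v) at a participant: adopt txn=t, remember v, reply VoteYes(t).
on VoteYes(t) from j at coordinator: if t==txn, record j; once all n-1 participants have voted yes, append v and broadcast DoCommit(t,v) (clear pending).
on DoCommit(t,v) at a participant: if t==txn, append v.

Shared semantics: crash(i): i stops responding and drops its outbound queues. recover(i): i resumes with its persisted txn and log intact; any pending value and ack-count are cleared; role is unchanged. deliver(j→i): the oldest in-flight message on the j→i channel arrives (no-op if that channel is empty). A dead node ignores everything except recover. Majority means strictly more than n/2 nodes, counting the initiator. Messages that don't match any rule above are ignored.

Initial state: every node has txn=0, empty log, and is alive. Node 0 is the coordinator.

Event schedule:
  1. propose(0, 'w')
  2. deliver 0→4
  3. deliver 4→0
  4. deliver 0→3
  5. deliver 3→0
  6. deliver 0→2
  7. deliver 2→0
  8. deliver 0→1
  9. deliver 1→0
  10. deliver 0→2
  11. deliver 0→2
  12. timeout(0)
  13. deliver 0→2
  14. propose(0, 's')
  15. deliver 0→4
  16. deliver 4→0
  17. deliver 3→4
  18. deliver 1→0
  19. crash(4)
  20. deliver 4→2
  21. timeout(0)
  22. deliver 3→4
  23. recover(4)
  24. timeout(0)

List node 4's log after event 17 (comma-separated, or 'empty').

after 1 — propose(0,'w'): n0:coor/t1/[-]
after 2 — deliver 0→4: n4:part/t1/[-]
after 3 — deliver 4→0: ·
after 4 — deliver 0→3: n3:part/t1/[-]
after 5 — deliver 3→0: ·
after 6 — deliver 0→2: n2:part/t1/[-]
after 7 — deliver 2→0: ·
after 8 — deliver 0→1: n1:part/t1/[-]
after 9 — deliver 1→0: n0:coor/t1/[w]
after 10 — deliver 0→2: n2:part/t1/[w]
after 11 — deliver 0→2: ·
after 12 — timeout(0): n0:coor/t2/[w]
after 13 — deliver 0→2: n2:part/t2/[w]
after 14 — propose(0,'s'): n0:coor/t3/[w]
after 15 — deliver 0→4: n4:part/t1/[w]
after 16 — deliver 4→0: ·
after 17 — deliver 3→4: ·

w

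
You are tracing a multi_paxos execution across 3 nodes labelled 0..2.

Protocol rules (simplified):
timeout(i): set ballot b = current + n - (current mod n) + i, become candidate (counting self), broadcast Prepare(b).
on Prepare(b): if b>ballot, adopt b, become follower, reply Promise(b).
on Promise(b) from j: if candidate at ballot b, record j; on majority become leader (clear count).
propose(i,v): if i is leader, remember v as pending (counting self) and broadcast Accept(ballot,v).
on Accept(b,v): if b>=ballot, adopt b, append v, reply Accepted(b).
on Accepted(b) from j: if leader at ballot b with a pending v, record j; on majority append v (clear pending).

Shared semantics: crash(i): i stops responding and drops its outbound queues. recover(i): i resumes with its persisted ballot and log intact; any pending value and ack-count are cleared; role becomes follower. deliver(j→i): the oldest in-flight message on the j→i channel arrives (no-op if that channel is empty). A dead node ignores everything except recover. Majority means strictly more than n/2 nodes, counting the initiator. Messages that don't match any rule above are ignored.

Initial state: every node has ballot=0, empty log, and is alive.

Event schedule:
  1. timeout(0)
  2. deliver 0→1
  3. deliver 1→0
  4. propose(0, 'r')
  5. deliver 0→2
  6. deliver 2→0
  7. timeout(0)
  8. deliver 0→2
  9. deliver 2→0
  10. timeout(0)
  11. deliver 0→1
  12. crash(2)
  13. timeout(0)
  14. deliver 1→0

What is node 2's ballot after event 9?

e1 timeout(0): 0[cand,b=3,-]
e2 deliver 0→1: 1[foll,b=3,-]
e3 deliver 1→0: 0[lead,b=3,-]
e4 propose(0,'r'): ·
e5 deliver 0→2: 2[foll,b=3,-]
e6 deliver 2→0: ·
e7 timeout(0): 0[cand,b=6,-]
e8 deliver 0→2: 2[foll,b=3,r]
e9 deliver 2→0: ·

3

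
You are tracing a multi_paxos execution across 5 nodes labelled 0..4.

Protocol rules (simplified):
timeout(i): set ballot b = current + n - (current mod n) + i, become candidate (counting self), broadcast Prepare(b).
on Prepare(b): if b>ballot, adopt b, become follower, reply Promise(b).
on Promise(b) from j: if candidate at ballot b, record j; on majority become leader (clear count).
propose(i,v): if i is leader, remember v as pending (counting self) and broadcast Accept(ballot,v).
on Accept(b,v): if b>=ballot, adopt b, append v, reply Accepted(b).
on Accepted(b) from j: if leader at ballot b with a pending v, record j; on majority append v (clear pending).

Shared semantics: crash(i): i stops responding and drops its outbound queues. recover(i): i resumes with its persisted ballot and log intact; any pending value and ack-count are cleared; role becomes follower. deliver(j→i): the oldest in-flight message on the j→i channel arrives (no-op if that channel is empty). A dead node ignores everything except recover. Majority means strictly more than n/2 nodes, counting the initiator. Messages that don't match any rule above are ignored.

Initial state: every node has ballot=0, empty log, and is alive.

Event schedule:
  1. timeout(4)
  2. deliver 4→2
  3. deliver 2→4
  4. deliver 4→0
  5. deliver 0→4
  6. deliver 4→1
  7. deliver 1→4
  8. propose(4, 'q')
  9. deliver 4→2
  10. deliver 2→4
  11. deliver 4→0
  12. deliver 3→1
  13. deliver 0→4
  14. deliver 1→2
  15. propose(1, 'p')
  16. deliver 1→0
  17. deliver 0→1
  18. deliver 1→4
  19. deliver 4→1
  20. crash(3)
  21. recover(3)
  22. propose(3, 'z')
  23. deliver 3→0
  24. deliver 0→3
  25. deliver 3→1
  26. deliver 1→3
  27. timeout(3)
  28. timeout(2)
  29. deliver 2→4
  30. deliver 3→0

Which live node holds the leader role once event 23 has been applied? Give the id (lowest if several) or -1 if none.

1. timeout(4):  <4:cand b9 ->
2. deliver 4→2:  <2:foll b9 ->
3. deliver 2→4:  nop
4. deliver 4→0:  <0:foll b9 ->
5. deliver 0→4:  <4:lead b9 ->
6. deliver 4→1:  <1:foll b9 ->
7. deliver 1→4:  nop
8. propose(4,'q'):  nop
9. deliver 4→2:  <2:foll b9 q>
10. deliver 2→4:  nop
11. deliver 4→0:  <0:foll b9 q>
12. deliver 3→1:  nop
13. deliver 0→4:  <4:lead b9 q>
14. deliver 1→2:  nop
15. propose(1,'p'):  nop
16. deliver 1→0:  nop
17. deliver 0→1:  nop
18. deliver 1→4:  nop
19. deliver 4→1:  <1:foll b9 q>
20. crash(3):  <3:✗foll b0 ->
21. recover(3):  <3:foll b0 ->
22. propose(3,'z'):  nop
23. deliver 3→0:  nop

4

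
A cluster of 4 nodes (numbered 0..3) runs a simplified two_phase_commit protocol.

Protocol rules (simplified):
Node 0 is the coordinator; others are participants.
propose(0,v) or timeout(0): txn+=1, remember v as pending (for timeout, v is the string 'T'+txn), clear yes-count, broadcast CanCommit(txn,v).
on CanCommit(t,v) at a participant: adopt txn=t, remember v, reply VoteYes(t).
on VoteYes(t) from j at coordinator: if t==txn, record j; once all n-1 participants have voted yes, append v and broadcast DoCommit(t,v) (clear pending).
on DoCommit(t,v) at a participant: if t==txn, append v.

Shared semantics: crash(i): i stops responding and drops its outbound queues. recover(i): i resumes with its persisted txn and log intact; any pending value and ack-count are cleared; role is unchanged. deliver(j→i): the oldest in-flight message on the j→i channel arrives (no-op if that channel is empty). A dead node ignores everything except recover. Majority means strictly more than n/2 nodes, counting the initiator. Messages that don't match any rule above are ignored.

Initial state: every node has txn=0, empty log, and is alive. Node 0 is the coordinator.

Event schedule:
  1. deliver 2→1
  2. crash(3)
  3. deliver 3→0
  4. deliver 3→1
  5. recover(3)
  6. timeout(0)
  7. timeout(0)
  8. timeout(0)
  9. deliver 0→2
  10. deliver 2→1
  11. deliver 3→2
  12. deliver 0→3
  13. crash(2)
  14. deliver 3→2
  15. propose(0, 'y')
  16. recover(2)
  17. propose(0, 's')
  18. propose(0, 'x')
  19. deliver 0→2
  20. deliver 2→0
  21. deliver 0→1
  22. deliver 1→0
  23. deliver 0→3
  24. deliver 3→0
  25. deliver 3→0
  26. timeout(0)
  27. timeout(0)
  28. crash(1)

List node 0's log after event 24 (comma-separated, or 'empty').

1. deliver 2→1:  nop
2. crash(3):  <3:✗part t0 ->
3. deliver 3→0:  nop
4. deliver 3→1:  nop
5. recover(3):  <3:part t0 ->
6. timeout(0):  <0:coor t1 ->
7. timeout(0):  <0:coor t2 ->
8. timeout(0):  <0:coor t3 ->
9. deliver 0→2:  <2:part t1 ->
10. deliver 2→1:  nop
11. deliver 3→2:  nop
12. deliver 0→3:  <3:part t1 ->
13. crash(2):  <2:✗part t1 ->
14. deliver 3→2:  nop
15. propose(0,'y'):  <0:coor t4 ->
16. recover(2):  <2:part t1 ->
17. propose(0,'s'):  <0:coor t5 ->
18. propose(0,'x'):  <0:coor t6 ->
19. deliver 0→2:  <2:part t2 ->
20. deliver 2→0:  nop
21. deliver 0→1:  <1:part t1 ->
22. deliver 1→0:  nop
23. deliver 0→3:  <3:part t2 ->
24. deliver 3→0:  nop

empty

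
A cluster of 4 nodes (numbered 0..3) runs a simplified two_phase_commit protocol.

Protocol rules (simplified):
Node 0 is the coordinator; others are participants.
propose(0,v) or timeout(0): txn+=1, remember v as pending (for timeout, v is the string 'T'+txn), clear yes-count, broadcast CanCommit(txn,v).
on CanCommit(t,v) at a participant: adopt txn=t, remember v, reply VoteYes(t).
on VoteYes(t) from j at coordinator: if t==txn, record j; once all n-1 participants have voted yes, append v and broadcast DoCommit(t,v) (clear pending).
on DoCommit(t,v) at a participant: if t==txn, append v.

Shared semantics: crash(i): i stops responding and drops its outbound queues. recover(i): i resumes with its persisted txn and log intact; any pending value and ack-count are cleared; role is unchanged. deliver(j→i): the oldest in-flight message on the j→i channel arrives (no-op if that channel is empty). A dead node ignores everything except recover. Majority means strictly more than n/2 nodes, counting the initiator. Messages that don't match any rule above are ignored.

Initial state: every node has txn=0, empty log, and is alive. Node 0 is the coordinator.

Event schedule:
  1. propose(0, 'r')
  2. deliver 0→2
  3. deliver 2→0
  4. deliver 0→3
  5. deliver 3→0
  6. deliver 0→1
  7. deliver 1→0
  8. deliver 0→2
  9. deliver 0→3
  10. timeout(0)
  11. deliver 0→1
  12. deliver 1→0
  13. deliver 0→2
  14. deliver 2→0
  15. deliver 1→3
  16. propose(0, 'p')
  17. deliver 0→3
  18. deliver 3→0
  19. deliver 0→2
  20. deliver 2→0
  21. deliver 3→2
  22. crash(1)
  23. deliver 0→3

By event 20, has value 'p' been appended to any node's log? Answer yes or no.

no

step 1 propose(0,'r'): 0={coor,t=1,log=-}
step 2 deliver 0→2: 2={part,t=1,log=-}
step 3 deliver 2→0: —
step 4 deliver 0→3: 3={part,t=1,log=-}
step 5 deliver 3→0: —
step 6 deliver 0→1: 1={part,t=1,log=-}
step 7 deliver 1→0: 0={coor,t=1,log=r}
step 8 deliver 0→2: 2={part,t=1,log=r}
step 9 deliver 0→3: 3={part,t=1,log=r}
step 10 timeout(0): 0={coor,t=2,log=r}
step 11 deliver 0→1: 1={part,t=1,log=r}
step 12 deliver 1→0: —
step 13 deliver 0→2: 2={part,t=2,log=r}
step 14 deliver 2→0: —
step 15 deliver 1→3: —
step 16 propose(0,'p'): 0={coor,t=3,log=r}
step 17 deliver 0→3: 3={part,t=2,log=r}
step 18 deliver 3→0: —
step 19 deliver 0→2: 2={part,t=3,log=r}
step 20 deliver 2→0: —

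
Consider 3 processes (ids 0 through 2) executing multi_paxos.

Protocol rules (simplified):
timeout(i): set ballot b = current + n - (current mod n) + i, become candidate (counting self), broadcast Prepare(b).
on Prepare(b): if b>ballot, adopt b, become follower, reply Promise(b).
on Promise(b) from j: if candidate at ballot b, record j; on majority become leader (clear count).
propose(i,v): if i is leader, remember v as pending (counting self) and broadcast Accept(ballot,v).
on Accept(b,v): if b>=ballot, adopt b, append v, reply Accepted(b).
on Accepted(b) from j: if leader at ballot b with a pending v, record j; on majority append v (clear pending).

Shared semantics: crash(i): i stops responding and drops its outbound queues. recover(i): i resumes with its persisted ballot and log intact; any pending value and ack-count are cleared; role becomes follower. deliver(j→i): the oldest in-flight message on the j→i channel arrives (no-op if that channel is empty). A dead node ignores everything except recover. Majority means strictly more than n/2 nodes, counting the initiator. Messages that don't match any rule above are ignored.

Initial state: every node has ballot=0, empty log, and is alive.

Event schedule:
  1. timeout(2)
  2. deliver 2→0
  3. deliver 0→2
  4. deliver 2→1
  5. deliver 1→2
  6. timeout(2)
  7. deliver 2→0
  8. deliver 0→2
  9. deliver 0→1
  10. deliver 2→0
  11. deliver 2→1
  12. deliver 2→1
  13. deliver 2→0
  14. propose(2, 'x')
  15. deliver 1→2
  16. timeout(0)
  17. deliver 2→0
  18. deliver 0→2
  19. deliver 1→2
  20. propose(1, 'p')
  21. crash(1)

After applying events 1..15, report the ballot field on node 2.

e1 timeout(2): 2[cand,b=5,-]
e2 deliver 2→0: 0[foll,b=5,-]
e3 deliver 0→2: 2[lead,b=5,-]
e4 deliver 2→1: 1[foll,b=5,-]
e5 deliver 1→2: ·
e6 timeout(2): 2[cand,b=8,-]
e7 deliver 2→0: 0[foll,b=8,-]
e8 deliver 0→2: 2[lead,b=8,-]
e9 deliver 0→1: ·
e10 deliver 2→0: ·
e11 deliver 2→1: 1[foll,b=8,-]
e12 deliver 2→1: ·
e13 deliver 2→0: ·
e14 propose(2,'x'): ·
e15 deliver 1→2: ·

8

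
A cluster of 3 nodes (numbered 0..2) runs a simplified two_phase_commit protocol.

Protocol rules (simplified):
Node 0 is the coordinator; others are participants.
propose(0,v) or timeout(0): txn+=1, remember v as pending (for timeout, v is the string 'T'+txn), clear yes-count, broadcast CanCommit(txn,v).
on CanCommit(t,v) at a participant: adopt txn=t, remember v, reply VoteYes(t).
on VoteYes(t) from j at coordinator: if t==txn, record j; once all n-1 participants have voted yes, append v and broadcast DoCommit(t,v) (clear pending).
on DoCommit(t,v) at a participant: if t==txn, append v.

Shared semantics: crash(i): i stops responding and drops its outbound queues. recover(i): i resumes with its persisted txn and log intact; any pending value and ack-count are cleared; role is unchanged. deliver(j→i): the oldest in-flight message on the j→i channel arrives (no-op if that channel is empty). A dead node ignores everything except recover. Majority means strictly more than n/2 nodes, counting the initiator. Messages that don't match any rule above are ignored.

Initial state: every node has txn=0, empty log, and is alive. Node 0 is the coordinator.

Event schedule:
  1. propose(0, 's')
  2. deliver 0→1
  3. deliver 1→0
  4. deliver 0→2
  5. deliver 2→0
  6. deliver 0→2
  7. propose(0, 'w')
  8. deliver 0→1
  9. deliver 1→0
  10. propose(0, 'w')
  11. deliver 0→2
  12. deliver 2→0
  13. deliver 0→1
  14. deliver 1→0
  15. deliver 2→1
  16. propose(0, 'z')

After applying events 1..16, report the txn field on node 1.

[1] propose(0,'s') → N0(coor t1 [-])
[2] deliver 0→1 → N1(part t1 [-])
[3] deliver 1→0 → ∅
[4] deliver 0→2 → N2(part t1 [-])
[5] deliver 2→0 → N0(coor t1 [s])
[6] deliver 0→2 → N2(part t1 [s])
[7] propose(0,'w') → N0(coor t2 [s])
[8] deliver 0→1 → N1(part t1 [s])
[9] deliver 1→0 → ∅
[10] propose(0,'w') → N0(coor t3 [s])
[11] deliver 0→2 → N2(part t2 [s])
[12] deliver 2→0 → ∅
[13] deliver 0→1 → N1(part t2 [s])
[14] deliver 1→0 → ∅
[15] deliver 2→1 → ∅
[16] propose(0,'z') → N0(coor t4 [s])

2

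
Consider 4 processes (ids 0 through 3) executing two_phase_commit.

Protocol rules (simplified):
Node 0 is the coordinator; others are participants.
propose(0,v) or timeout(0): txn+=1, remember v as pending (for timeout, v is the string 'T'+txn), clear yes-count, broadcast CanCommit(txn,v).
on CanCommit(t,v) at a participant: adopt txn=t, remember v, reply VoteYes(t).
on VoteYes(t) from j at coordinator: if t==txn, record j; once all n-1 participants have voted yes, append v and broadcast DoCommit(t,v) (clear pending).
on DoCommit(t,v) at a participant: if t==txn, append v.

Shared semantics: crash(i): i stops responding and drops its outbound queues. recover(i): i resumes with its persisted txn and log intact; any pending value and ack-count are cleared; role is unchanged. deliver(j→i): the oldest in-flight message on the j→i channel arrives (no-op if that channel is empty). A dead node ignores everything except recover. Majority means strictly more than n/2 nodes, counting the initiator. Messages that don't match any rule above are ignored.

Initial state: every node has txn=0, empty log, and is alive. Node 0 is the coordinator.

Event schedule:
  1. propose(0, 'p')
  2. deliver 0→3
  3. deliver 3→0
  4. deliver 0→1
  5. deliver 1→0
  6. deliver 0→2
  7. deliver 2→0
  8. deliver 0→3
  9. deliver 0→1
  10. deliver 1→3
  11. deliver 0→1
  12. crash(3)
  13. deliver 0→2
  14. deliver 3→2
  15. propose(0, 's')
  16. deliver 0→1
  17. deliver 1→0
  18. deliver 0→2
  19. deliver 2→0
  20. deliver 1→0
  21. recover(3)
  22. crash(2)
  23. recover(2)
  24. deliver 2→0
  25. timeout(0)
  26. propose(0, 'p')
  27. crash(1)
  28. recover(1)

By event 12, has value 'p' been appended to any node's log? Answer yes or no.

yes

step 1 propose(0,'p'): 0={coor,t=1,log=-}
step 2 deliver 0→3: 3={part,t=1,log=-}
step 3 deliver 3→0: —
step 4 deliver 0→1: 1={part,t=1,log=-}
step 5 deliver 1→0: —
step 6 deliver 0→2: 2={part,t=1,log=-}
step 7 deliver 2→0: 0={coor,t=1,log=p}
step 8 deliver 0→3: 3={part,t=1,log=p}
step 9 deliver 0→1: 1={part,t=1,log=p}
step 10 deliver 1→3: —
step 11 deliver 0→1: —
step 12 crash(3): 3={✗part,t=1,log=p}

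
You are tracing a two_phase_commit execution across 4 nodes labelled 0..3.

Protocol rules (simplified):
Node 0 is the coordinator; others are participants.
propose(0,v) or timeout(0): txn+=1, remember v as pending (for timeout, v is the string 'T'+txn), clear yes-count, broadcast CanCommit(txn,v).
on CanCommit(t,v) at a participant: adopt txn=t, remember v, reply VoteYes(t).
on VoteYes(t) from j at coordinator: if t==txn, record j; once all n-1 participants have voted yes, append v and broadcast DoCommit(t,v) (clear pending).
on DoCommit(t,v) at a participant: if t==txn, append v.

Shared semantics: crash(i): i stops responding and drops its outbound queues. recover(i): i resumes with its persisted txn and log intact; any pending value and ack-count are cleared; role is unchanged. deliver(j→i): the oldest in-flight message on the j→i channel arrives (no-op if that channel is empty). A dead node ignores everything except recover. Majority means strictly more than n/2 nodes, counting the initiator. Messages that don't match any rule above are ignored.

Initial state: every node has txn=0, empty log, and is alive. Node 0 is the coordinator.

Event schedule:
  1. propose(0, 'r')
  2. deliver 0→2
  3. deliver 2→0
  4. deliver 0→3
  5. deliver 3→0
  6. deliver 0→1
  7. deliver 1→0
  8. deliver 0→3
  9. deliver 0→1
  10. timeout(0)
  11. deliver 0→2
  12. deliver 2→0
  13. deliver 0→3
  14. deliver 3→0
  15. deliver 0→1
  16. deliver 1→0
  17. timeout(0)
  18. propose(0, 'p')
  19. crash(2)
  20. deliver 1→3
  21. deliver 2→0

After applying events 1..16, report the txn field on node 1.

e1 propose(0,'r'): 0[coor,t=1,-]
e2 deliver 0→2: 2[part,t=1,-]
e3 deliver 2→0: ·
e4 deliver 0→3: 3[part,t=1,-]
e5 deliver 3→0: ·
e6 deliver 0→1: 1[part,t=1,-]
e7 deliver 1→0: 0[coor,t=1,r]
e8 deliver 0→3: 3[part,t=1,r]
e9 deliver 0→1: 1[part,t=1,r]
e10 timeout(0): 0[coor,t=2,r]
e11 deliver 0→2: 2[part,t=1,r]
e12 deliver 2→0: ·
e13 deliver 0→3: 3[part,t=2,r]
e14 deliver 3→0: ·
e15 deliver 0→1: 1[part,t=2,r]
e16 deliver 1→0: ·

2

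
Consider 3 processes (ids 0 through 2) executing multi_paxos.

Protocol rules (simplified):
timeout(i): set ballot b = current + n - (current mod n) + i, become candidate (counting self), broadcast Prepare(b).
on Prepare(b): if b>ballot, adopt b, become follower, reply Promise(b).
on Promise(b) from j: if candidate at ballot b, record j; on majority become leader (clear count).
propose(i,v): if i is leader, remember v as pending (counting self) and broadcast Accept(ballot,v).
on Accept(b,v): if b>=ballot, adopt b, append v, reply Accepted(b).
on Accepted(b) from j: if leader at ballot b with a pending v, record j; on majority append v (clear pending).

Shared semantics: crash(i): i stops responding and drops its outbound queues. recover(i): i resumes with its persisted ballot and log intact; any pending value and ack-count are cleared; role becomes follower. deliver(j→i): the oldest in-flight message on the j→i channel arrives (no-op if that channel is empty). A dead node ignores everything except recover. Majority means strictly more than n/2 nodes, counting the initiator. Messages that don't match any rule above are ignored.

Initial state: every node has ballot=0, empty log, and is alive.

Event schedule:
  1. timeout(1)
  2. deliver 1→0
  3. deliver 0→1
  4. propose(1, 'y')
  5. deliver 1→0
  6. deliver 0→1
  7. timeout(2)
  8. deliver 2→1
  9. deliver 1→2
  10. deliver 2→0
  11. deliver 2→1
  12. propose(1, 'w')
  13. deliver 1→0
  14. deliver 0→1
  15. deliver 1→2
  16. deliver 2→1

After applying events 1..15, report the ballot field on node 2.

5

e1 timeout(1): 1[cand,b=4,-]
e2 deliver 1→0: 0[foll,b=4,-]
e3 deliver 0→1: 1[lead,b=4,-]
e4 propose(1,'y'): ·
e5 deliver 1→0: 0[foll,b=4,y]
e6 deliver 0→1: 1[lead,b=4,y]
e7 timeout(2): 2[cand,b=5,-]
e8 deliver 2→1: 1[foll,b=5,y]
e9 deliver 1→2: ·
e10 deliver 2→0: 0[foll,b=5,y]
e11 deliver 2→1: ·
e12 propose(1,'w'): ·
e13 deliver 1→0: ·
e14 deliver 0→1: ·
e15 deliver 1→2: ·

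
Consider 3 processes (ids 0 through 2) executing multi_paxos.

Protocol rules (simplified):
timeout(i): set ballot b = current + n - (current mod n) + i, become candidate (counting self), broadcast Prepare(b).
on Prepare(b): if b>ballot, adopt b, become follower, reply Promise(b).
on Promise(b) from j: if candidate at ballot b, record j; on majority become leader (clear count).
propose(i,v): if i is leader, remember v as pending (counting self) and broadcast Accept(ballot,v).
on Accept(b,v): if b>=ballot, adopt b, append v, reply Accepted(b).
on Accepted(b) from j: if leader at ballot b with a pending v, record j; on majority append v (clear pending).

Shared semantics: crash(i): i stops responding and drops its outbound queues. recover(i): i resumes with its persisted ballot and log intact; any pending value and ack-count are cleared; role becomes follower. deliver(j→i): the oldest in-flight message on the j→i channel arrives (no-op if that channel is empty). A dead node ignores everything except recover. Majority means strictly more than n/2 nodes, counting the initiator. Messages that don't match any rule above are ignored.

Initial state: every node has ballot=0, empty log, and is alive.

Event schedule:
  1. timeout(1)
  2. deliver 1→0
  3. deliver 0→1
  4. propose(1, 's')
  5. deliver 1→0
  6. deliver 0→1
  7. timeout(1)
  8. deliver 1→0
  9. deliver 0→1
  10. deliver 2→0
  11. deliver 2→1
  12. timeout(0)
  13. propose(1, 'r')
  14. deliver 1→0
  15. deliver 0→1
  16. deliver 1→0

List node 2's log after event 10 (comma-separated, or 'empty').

1. timeout(1):  <1:cand b4 ->
2. deliver 1→0:  <0:foll b4 ->
3. deliver 0→1:  <1:lead b4 ->
4. propose(1,'s'):  nop
5. deliver 1→0:  <0:foll b4 s>
6. deliver 0→1:  <1:lead b4 s>
7. timeout(1):  <1:cand b7 s>
8. deliver 1→0:  <0:foll b7 s>
9. deliver 0→1:  <1:lead b7 s>
10. deliver 2→0:  nop

empty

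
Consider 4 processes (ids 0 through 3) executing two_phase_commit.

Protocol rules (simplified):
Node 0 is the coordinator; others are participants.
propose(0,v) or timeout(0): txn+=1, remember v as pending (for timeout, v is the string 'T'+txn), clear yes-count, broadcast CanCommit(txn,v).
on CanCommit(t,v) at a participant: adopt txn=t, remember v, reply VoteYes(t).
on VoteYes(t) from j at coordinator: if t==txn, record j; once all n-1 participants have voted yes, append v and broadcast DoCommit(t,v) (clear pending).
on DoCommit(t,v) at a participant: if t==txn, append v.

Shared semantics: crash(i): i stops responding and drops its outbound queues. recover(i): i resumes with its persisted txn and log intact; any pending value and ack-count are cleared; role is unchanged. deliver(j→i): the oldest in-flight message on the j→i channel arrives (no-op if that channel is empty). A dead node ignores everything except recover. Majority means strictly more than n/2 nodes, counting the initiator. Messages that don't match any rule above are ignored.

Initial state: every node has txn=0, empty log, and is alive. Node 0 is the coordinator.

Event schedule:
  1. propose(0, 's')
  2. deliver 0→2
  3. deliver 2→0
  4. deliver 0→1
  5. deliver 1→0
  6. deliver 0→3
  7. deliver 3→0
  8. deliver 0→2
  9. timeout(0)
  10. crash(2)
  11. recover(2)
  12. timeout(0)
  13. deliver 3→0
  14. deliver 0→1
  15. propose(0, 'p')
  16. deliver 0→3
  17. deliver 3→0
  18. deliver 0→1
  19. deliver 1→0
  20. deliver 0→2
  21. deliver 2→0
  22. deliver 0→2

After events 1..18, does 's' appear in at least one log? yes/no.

[1] propose(0,'s') → N0(coor t1 [-])
[2] deliver 0→2 → N2(part t1 [-])
[3] deliver 2→0 → ∅
[4] deliver 0→1 → N1(part t1 [-])
[5] deliver 1→0 → ∅
[6] deliver 0→3 → N3(part t1 [-])
[7] deliver 3→0 → N0(coor t1 [s])
[8] deliver 0→2 → N2(part t1 [s])
[9] timeout(0) → N0(coor t2 [s])
[10] crash(2) → N2(✗part t1 [s])
[11] recover(2) → N2(part t1 [s])
[12] timeout(0) → N0(coor t3 [s])
[13] deliver 3→0 → ∅
[14] deliver 0→1 → N1(part t1 [s])
[15] propose(0,'p') → N0(coor t4 [s])
[16] deliver 0→3 → N3(part t1 [s])
[17] deliver 3→0 → ∅
[18] deliver 0→1 → N1(part t2 [s])

yes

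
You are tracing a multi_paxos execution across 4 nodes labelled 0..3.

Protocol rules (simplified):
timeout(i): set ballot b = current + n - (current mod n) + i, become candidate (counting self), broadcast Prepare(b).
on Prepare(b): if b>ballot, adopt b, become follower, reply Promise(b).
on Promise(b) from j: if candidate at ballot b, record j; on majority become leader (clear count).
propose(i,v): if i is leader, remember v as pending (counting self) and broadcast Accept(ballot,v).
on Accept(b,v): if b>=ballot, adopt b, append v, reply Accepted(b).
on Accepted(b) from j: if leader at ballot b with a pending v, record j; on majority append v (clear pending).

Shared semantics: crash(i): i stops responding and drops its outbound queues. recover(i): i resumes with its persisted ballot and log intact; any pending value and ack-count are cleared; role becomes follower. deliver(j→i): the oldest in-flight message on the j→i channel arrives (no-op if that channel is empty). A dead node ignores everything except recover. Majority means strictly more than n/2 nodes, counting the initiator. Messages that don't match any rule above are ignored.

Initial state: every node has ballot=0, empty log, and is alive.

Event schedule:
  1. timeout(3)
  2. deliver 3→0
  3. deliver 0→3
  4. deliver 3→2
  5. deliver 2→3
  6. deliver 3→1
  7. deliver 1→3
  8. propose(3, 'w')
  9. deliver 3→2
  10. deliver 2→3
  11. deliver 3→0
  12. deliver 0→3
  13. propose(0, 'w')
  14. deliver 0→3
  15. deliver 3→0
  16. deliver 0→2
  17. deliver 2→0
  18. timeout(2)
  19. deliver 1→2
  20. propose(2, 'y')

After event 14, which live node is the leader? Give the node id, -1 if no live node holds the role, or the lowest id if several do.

3

step 1 timeout(3): 3={cand,b=7,log=-}
step 2 deliver 3→0: 0={foll,b=7,log=-}
step 3 deliver 0→3: —
step 4 deliver 3→2: 2={foll,b=7,log=-}
step 5 deliver 2→3: 3={lead,b=7,log=-}
step 6 deliver 3→1: 1={foll,b=7,log=-}
step 7 deliver 1→3: —
step 8 propose(3,'w'): —
step 9 deliver 3→2: 2={foll,b=7,log=w}
step 10 deliver 2→3: —
step 11 deliver 3→0: 0={foll,b=7,log=w}
step 12 deliver 0→3: 3={lead,b=7,log=w}
step 13 propose(0,'w'): —
step 14 deliver 0→3: —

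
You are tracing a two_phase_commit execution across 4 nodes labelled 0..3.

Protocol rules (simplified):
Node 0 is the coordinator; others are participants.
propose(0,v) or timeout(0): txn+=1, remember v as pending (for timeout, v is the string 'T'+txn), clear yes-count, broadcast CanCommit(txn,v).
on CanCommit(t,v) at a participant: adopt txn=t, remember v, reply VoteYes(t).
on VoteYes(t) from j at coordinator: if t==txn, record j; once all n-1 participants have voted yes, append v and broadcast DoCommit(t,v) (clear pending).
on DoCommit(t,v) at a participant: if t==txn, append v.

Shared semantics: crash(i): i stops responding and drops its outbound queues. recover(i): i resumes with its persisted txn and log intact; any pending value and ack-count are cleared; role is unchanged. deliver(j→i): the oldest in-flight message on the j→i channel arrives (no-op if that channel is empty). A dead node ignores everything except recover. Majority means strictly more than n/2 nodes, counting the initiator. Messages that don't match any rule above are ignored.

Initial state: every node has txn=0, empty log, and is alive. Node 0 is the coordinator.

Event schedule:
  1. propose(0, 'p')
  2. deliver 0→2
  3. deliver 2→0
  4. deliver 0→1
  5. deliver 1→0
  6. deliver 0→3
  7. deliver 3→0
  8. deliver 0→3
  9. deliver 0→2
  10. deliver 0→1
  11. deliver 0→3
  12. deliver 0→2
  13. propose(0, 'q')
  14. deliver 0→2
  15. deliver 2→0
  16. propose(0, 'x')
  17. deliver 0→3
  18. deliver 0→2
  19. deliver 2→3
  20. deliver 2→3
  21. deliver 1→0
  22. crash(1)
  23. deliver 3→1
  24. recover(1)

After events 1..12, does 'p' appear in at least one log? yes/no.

yes

e1 propose(0,'p'): 0[coor,t=1,-]
e2 deliver 0→2: 2[part,t=1,-]
e3 deliver 2→0: ·
e4 deliver 0→1: 1[part,t=1,-]
e5 deliver 1→0: ·
e6 deliver 0→3: 3[part,t=1,-]
e7 deliver 3→0: 0[coor,t=1,p]
e8 deliver 0→3: 3[part,t=1,p]
e9 deliver 0→2: 2[part,t=1,p]
e10 deliver 0→1: 1[part,t=1,p]
e11 deliver 0→3: ·
e12 deliver 0→2: ·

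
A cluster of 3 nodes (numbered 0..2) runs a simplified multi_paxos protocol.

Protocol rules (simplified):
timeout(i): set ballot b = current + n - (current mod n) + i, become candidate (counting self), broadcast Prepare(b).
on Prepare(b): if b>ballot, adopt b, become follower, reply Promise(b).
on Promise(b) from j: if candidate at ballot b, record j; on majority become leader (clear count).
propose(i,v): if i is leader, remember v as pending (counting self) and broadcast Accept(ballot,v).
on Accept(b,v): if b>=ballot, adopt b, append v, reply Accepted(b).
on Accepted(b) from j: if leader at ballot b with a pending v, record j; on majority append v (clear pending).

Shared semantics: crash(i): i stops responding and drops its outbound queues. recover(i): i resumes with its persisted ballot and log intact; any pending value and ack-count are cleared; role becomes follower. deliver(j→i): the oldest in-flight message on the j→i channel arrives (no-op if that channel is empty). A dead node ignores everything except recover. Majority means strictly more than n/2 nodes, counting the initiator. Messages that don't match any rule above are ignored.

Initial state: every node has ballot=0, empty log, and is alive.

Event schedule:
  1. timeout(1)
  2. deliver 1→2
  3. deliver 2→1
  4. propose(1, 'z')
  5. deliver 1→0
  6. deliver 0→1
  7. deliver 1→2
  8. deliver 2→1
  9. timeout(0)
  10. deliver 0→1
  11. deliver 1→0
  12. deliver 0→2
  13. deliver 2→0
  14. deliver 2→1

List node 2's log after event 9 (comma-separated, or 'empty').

[1] timeout(1) → N1(cand b4 [-])
[2] deliver 1→2 → N2(foll b4 [-])
[3] deliver 2→1 → N1(lead b4 [-])
[4] propose(1,'z') → ∅
[5] deliver 1→0 → N0(foll b4 [-])
[6] deliver 0→1 → ∅
[7] deliver 1→2 → N2(foll b4 [z])
[8] deliver 2→1 → N1(lead b4 [z])
[9] timeout(0) → N0(cand b6 [-])

z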